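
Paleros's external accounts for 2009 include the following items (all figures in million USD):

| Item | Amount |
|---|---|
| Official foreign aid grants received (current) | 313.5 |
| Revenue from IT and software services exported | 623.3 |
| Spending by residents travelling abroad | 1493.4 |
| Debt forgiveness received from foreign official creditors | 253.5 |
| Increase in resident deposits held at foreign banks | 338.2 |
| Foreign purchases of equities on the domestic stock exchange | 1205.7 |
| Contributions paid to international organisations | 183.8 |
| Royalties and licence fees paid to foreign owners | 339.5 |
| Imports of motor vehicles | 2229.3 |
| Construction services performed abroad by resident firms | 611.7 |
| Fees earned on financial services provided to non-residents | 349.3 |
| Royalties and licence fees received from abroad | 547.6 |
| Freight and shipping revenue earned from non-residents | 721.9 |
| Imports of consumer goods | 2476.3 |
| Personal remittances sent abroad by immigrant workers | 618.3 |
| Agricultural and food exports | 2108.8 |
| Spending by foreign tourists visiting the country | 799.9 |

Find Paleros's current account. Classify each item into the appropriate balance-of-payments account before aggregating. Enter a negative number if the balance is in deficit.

-1264.6

Goods: -2229.3 + 2108.8 - 2476.3 = -2596.8
Services: 623.3 + 799.9 + 349.3 + 547.6 - 1493.4 - 339.5 + 611.7 + 721.9 = 1820.8
Secondary income: -183.8 - 618.3 + 313.5 = -488.6
Current account = (-2596.8) + 1820.8 + (-488.6) = -1264.6
(Excluded from the current account — capital account: debt forgiveness received from foreign official creditors 253.5; financial account: increase in resident deposits held at foreign banks 338.2, foreign purchases of equities on the domestic stock exchange 1205.7.)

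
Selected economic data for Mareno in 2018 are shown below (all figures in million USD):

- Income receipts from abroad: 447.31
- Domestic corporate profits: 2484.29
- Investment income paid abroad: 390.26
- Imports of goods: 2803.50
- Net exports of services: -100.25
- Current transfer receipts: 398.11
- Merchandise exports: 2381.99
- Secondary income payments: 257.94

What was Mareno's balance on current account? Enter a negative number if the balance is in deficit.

-324.54

Goods balance = 2381.99 - 2803.50 = -421.51
Services balance = -100.25
Trade balance (goods + services) = -421.51 + (-100.25) = -521.76
Net primary income = 447.31 - 390.26 = 57.05
Net secondary income = 398.11 - 257.94 = 140.17
Current account = -521.76 + 57.05 + 140.17 = -324.54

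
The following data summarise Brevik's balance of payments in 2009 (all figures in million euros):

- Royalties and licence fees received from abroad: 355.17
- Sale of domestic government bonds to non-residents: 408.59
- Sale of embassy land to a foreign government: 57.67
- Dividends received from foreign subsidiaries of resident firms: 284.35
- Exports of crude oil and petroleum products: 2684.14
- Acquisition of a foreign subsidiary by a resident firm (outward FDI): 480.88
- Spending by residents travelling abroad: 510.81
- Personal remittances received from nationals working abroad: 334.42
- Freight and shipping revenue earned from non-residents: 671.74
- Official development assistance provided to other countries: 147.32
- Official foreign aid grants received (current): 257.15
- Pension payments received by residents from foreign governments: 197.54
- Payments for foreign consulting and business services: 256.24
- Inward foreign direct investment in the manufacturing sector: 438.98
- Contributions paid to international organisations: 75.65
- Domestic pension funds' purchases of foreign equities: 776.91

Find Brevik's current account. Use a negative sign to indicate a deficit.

Goods: 2684.14
Services: -256.24 + 355.17 + 671.74 - 510.81 = 259.86
Primary income: 284.35
Secondary income: -75.65 + 334.42 + 197.54 - 147.32 + 257.15 = 566.14
Current account = 2684.14 + 259.86 + 284.35 + 566.14 = 3794.49
(Excluded from the current account — financial account: sale of domestic government bonds to non-residents 408.59, acquisition of a foreign subsidiary by a resident firm (outward FDI) 480.88, inward foreign direct investment in the manufacturing sector 438.98, domestic pension funds' purchases of foreign equities 776.91; capital account: sale of embassy land to a foreign government 57.67.)

3794.49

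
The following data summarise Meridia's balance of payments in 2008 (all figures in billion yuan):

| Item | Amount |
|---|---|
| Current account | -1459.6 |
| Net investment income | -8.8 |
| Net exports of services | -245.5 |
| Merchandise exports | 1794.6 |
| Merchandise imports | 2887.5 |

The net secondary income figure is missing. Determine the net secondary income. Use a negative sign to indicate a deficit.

-112.4

Current account = goods balance + services balance + net primary income + net secondary income
Sum of the known components = -1347.2
Net secondary income = CA - (known components) = -1459.6 - (-1347.2) = -112.4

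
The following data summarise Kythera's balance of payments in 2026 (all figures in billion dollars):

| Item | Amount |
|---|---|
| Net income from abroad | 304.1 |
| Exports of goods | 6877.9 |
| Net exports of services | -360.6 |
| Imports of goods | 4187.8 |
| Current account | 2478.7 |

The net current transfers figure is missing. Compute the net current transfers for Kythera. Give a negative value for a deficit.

Current account = goods balance + services balance + net primary income + net secondary income
Sum of the known components = 2633.6
Net current transfers = CA - (known components) = 2478.7 - 2633.6 = -154.9

-154.9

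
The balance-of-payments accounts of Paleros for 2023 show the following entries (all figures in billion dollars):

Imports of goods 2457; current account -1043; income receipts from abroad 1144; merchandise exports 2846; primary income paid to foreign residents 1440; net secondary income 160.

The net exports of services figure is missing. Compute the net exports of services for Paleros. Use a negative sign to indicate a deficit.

Current account = goods balance + services balance + net primary income + net secondary income
Sum of the known components = 253
Net exports of services = CA - (known components) = -1043 - 253 = -1296

-1296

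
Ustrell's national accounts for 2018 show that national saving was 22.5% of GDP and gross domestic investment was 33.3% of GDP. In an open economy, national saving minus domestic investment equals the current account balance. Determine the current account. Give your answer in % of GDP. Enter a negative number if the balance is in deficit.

CA = S - I = 22.5 - 33.3 = -10.8

-10.8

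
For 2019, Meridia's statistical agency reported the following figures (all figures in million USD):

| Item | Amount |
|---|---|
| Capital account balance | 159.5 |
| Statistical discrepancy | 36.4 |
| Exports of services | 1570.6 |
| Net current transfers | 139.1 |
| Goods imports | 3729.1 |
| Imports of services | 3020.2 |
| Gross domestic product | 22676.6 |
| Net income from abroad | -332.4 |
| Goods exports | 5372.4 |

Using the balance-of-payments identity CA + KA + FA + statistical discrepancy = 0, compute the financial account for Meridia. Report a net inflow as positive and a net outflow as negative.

Goods balance = 5372.4 - 3729.1 = 1643.3
Services balance = 1570.6 - 3020.2 = -1449.6
Trade balance (goods + services) = 1643.3 + (-1449.6) = 193.7
Net primary income = -332.4
Net secondary income = 139.1
Current account = 193.7 + (-332.4) + 139.1 = 0.4
Financial account = -(0.4 + 159.5 + 36.4) = -196.3

-196.3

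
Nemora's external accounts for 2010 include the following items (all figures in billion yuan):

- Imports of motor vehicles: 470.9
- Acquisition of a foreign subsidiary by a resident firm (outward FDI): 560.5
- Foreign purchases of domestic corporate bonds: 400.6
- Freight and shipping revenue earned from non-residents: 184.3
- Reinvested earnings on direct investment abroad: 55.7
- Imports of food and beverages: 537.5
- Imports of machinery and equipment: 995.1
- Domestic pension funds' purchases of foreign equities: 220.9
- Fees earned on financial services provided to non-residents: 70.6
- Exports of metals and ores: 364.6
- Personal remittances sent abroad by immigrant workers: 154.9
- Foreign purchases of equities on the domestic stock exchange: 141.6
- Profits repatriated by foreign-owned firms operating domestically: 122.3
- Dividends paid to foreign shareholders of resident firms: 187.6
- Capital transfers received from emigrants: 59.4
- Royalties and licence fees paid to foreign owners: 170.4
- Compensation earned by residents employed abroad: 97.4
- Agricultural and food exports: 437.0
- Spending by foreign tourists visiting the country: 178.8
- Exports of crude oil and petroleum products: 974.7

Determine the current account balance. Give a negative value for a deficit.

Goods: 974.7 + 364.6 + 437.0 - 470.9 - 537.5 - 995.1 = -227.2
Services: 184.3 + 178.8 + 70.6 - 170.4 = 263.3
Primary income: -187.6 - 122.3 + 55.7 + 97.4 = -156.8
Secondary income: -154.9
Current account = (-227.2) + 263.3 + (-156.8) + (-154.9) = -275.6
(Excluded from the current account — financial account: acquisition of a foreign subsidiary by a resident firm (outward FDI) 560.5, foreign purchases of domestic corporate bonds 400.6, domestic pension funds' purchases of foreign equities 220.9, foreign purchases of equities on the domestic stock exchange 141.6; capital account: capital transfers received from emigrants 59.4.)

-275.6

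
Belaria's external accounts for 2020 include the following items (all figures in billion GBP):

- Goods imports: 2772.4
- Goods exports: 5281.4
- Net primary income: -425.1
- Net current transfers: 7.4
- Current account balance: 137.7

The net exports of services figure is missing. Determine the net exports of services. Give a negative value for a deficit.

-1953.6

Current account = goods balance + services balance + net primary income + net secondary income
Sum of the known components = 2091.3
Net exports of services = CA - (known components) = 137.7 - 2091.3 = -1953.6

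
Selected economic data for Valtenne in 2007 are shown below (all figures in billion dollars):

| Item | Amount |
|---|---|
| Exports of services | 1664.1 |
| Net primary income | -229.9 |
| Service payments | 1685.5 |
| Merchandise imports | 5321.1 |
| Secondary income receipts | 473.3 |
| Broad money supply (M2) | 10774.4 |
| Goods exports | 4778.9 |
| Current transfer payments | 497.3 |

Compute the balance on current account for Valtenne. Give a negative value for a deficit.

Goods balance = 4778.9 - 5321.1 = -542.2
Services balance = 1664.1 - 1685.5 = -21.4
Trade balance (goods + services) = -542.2 + (-21.4) = -563.6
Net primary income = -229.9
Net secondary income = 473.3 - 497.3 = -24.0
Current account = -563.6 + (-229.9) + (-24.0) = -817.5

-817.5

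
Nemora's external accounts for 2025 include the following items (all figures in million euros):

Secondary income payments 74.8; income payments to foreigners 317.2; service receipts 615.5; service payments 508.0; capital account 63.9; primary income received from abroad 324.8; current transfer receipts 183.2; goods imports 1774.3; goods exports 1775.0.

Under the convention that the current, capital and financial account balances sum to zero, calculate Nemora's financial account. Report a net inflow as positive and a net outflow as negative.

-288.1

Goods balance = 1775.0 - 1774.3 = 0.7
Services balance = 615.5 - 508.0 = 107.5
Trade balance (goods + services) = 0.7 + 107.5 = 108.2
Net primary income = 324.8 - 317.2 = 7.6
Net secondary income = 183.2 - 74.8 = 108.4
Current account = 108.2 + 7.6 + 108.4 = 224.2
Financial account = -(224.2 + 63.9) = -288.1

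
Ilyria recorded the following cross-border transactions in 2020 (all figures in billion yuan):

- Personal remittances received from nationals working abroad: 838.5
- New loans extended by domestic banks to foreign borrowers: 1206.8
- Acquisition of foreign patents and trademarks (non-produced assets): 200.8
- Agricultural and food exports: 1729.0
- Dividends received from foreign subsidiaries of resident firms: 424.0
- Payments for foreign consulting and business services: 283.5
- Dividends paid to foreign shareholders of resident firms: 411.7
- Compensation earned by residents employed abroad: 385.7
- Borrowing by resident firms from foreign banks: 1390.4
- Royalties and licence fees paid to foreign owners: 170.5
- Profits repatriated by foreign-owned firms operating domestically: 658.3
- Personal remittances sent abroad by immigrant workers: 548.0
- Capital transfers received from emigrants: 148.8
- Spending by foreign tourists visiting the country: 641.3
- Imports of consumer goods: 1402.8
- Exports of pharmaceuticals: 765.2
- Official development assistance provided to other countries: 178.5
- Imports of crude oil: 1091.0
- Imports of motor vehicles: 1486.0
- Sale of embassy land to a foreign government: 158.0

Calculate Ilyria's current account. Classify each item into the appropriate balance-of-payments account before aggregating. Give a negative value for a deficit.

Goods: -1402.8 + 765.2 - 1486.0 + 1729.0 - 1091.0 = -1485.6
Services: -170.5 - 283.5 + 641.3 = 187.3
Primary income: -658.3 + 385.7 + 424.0 - 411.7 = -260.3
Secondary income: -178.5 - 548.0 + 838.5 = 112.0
Current account = (-1485.6) + 187.3 + (-260.3) + 112.0 = -1446.6
(Excluded from the current account — financial account: new loans extended by domestic banks to foreign borrowers 1206.8, borrowing by resident firms from foreign banks 1390.4; capital account: acquisition of foreign patents and trademarks (non-produced assets) 200.8, capital transfers received from emigrants 148.8, sale of embassy land to a foreign government 158.0.)

-1446.6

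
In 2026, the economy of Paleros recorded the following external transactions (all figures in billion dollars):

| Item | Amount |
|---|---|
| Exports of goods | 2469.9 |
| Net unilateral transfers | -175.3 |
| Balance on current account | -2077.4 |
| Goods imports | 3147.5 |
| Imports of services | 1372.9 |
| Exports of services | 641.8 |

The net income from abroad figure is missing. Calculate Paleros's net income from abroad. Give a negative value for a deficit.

-493.4

Current account = goods balance + services balance + net primary income + net secondary income
Sum of the known components = -1584.0
Net income from abroad = CA - (known components) = -2077.4 - (-1584.0) = -493.4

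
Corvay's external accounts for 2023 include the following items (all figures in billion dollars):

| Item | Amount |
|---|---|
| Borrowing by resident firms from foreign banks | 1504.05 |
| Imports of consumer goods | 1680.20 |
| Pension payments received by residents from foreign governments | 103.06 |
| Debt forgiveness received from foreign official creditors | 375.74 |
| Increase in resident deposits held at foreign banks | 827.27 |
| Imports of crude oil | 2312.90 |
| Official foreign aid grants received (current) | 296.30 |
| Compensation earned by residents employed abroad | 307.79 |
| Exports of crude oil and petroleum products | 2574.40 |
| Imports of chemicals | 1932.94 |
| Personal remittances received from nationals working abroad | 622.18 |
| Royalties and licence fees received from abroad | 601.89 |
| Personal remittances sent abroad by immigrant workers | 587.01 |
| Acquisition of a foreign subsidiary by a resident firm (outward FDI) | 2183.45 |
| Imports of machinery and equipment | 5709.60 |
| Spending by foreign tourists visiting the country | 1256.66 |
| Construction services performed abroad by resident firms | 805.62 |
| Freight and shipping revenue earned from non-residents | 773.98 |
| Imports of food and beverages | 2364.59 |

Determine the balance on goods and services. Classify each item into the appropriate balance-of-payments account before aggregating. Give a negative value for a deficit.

-7987.68

Goods: -1680.20 - 2364.59 - 2312.90 + 2574.40 - 1932.94 - 5709.60 = -11425.83
Services: 1256.66 + 805.62 + 773.98 + 601.89 = 3438.15
Trade balance = -11425.83 + 3438.15 = -7987.68
(Excluded from the trade balance — financial account: borrowing by resident firms from foreign banks 1504.05, increase in resident deposits held at foreign banks 827.27, acquisition of a foreign subsidiary by a resident firm (outward FDI) 2183.45; secondary income: pension payments received by residents from foreign governments 103.06, official foreign aid grants received (current) 296.30, personal remittances received from nationals working abroad 622.18, personal remittances sent abroad by immigrant workers 587.01; capital account: debt forgiveness received from foreign official creditors 375.74; primary income: compensation earned by residents employed abroad 307.79.)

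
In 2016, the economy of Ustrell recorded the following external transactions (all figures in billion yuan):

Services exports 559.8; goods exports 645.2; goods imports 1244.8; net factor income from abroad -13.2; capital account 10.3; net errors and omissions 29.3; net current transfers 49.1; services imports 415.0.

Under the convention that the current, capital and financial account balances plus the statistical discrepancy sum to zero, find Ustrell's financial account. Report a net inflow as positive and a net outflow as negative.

379.3

Goods balance = 645.2 - 1244.8 = -599.6
Services balance = 559.8 - 415.0 = 144.8
Trade balance (goods + services) = -599.6 + 144.8 = -454.8
Net primary income = -13.2
Net secondary income = 49.1
Current account = -454.8 + (-13.2) + 49.1 = -418.9
Financial account = -(-418.9 + 10.3 + 29.3) = 379.3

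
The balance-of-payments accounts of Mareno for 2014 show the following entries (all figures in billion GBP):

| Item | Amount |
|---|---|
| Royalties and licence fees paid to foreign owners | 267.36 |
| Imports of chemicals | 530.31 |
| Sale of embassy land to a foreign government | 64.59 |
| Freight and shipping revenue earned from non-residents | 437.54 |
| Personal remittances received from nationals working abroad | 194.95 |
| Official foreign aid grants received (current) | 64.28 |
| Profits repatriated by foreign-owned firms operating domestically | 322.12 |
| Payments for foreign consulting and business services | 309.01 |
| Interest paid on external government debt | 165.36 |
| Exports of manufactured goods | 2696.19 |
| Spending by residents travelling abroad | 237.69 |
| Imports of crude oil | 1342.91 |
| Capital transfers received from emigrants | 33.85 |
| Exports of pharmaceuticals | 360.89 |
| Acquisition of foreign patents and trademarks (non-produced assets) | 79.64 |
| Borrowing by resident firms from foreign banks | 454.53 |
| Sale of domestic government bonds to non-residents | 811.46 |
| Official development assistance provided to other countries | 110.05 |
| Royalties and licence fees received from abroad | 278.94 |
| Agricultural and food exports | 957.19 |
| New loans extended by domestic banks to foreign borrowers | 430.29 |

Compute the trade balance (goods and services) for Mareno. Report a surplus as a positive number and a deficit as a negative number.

Goods: 957.19 + 2696.19 - 1342.91 + 360.89 - 530.31 = 2141.05
Services: 278.94 - 267.36 + 437.54 - 237.69 - 309.01 = -97.58
Trade balance = 2141.05 + (-97.58) = 2043.47
(Excluded from the trade balance — capital account: sale of embassy land to a foreign government 64.59, capital transfers received from emigrants 33.85, acquisition of foreign patents and trademarks (non-produced assets) 79.64; secondary income: personal remittances received from nationals working abroad 194.95, official foreign aid grants received (current) 64.28, official development assistance provided to other countries 110.05; primary income: profits repatriated by foreign-owned firms operating domestically 322.12, interest paid on external government debt 165.36; financial account: borrowing by resident firms from foreign banks 454.53, sale of domestic government bonds to non-residents 811.46, new loans extended by domestic banks to foreign borrowers 430.29.)

2043.47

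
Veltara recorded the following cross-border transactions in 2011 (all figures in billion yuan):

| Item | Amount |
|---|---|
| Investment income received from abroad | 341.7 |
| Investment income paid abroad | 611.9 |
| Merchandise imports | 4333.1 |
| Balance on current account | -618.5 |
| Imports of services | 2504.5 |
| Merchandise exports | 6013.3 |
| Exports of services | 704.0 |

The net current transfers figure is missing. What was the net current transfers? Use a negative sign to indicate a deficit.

Current account = goods balance + services balance + net primary income + net secondary income
Sum of the known components = -390.5
Net current transfers = CA - (known components) = -618.5 - (-390.5) = -228.0

-228.0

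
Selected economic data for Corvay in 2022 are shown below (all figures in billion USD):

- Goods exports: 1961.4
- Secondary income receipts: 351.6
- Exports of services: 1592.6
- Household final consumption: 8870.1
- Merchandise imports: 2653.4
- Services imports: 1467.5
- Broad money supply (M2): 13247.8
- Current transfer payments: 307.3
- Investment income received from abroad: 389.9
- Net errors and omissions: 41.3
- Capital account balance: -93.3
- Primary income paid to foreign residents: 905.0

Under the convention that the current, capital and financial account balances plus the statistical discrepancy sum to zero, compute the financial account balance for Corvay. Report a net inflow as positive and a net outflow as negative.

Goods balance = 1961.4 - 2653.4 = -692.0
Services balance = 1592.6 - 1467.5 = 125.1
Trade balance (goods + services) = -692.0 + 125.1 = -566.9
Net primary income = 389.9 - 905.0 = -515.1
Net secondary income = 351.6 - 307.3 = 44.3
Current account = -566.9 + (-515.1) + 44.3 = -1037.7
Financial account = -(-1037.7 + (-93.3) + 41.3) = 1089.7

1089.7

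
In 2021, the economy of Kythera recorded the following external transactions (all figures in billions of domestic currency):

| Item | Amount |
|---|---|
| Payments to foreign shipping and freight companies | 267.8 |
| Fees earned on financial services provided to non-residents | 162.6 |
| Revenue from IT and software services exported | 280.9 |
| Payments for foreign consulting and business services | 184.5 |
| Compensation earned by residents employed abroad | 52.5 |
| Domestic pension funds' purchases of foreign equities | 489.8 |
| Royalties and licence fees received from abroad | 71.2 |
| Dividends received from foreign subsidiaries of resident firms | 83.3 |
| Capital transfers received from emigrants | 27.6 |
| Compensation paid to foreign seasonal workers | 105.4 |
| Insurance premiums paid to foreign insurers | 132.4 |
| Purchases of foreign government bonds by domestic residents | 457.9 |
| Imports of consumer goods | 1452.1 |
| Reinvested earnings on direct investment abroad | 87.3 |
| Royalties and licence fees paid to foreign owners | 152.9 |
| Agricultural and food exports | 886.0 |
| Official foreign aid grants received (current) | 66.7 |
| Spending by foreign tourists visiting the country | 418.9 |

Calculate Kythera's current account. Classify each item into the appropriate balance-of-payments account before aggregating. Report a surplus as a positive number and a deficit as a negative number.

-185.7

Goods: -1452.1 + 886.0 = -566.1
Services: 71.2 - 152.9 + 418.9 + 280.9 + 162.6 - 184.5 - 267.8 - 132.4 = 196.0
Primary income: -105.4 + 83.3 + 87.3 + 52.5 = 117.7
Secondary income: 66.7
Current account = (-566.1) + 196.0 + 117.7 + 66.7 = -185.7
(Excluded from the current account — financial account: domestic pension funds' purchases of foreign equities 489.8, purchases of foreign government bonds by domestic residents 457.9; capital account: capital transfers received from emigrants 27.6.)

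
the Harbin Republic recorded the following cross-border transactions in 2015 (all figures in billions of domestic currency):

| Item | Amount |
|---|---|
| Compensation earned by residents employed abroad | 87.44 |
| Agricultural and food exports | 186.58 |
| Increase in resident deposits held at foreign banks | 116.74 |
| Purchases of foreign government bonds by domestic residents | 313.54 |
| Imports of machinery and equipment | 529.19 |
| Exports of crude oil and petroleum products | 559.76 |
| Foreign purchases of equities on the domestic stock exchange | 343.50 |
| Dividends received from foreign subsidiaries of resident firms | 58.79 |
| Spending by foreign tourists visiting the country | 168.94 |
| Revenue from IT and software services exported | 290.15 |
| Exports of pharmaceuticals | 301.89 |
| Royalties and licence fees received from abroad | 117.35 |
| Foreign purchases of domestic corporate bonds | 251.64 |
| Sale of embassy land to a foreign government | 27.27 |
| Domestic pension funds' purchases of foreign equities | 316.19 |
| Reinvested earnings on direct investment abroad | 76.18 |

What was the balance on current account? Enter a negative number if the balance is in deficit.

Goods: 559.76 + 301.89 - 529.19 + 186.58 = 519.04
Services: 117.35 + 168.94 + 290.15 = 576.44
Primary income: 87.44 + 76.18 + 58.79 = 222.41
Current account = 519.04 + 576.44 + 222.41 = 1317.89
(Excluded from the current account — financial account: increase in resident deposits held at foreign banks 116.74, purchases of foreign government bonds by domestic residents 313.54, foreign purchases of equities on the domestic stock exchange 343.50, foreign purchases of domestic corporate bonds 251.64, domestic pension funds' purchases of foreign equities 316.19; capital account: sale of embassy land to a foreign government 27.27.)

1317.89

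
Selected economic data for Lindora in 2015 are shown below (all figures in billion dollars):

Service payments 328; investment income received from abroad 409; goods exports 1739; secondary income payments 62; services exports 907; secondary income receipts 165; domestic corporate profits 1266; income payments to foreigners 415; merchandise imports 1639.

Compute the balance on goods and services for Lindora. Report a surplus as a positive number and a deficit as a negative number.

Goods balance = 1739 - 1639 = 100
Services balance = 907 - 328 = 579
Trade balance (goods + services) = 100 + 579 = 679

679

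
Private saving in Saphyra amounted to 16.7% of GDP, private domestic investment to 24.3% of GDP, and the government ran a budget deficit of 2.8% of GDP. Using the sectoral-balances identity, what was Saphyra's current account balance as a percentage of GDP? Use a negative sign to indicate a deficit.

By the sectoral-balances identity, CA = (S_private - I) + (T - G).
Private balance = 16.7 - 24.3 = -7.6
Government balance (T - G) = -2.8
CA = -7.6 + (-2.8) = -10.4

-10.4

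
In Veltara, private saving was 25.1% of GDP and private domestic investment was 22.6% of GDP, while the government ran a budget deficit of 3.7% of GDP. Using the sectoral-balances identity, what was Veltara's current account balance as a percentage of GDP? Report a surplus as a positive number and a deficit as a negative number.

By the sectoral-balances identity, CA = (S_private - I) + (T - G).
Private balance = 25.1 - 22.6 = 2.5
Government balance (T - G) = -3.7
CA = 2.5 + (-3.7) = -1.2

-1.2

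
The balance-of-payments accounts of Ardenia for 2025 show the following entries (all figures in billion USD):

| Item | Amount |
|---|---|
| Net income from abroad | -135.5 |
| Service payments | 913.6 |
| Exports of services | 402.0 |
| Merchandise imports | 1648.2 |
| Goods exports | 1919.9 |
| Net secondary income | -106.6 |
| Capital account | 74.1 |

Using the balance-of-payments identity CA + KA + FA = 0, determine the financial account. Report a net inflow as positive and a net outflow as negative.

407.9

Goods balance = 1919.9 - 1648.2 = 271.7
Services balance = 402.0 - 913.6 = -511.6
Trade balance (goods + services) = 271.7 + (-511.6) = -239.9
Net primary income = -135.5
Net secondary income = -106.6
Current account = -239.9 + (-135.5) + (-106.6) = -482.0
Financial account = -(-482.0 + 74.1) = 407.9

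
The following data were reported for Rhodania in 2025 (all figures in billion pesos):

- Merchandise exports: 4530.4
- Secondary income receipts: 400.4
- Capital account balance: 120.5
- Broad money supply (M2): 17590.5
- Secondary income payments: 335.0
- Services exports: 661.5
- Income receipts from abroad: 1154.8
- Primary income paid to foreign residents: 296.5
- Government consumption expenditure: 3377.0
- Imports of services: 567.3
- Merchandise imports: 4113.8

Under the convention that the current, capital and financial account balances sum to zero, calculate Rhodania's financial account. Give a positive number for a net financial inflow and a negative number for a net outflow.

Goods balance = 4530.4 - 4113.8 = 416.6
Services balance = 661.5 - 567.3 = 94.2
Trade balance (goods + services) = 416.6 + 94.2 = 510.8
Net primary income = 1154.8 - 296.5 = 858.3
Net secondary income = 400.4 - 335.0 = 65.4
Current account = 510.8 + 858.3 + 65.4 = 1434.5
Financial account = -(1434.5 + 120.5) = -1555.0

-1555.0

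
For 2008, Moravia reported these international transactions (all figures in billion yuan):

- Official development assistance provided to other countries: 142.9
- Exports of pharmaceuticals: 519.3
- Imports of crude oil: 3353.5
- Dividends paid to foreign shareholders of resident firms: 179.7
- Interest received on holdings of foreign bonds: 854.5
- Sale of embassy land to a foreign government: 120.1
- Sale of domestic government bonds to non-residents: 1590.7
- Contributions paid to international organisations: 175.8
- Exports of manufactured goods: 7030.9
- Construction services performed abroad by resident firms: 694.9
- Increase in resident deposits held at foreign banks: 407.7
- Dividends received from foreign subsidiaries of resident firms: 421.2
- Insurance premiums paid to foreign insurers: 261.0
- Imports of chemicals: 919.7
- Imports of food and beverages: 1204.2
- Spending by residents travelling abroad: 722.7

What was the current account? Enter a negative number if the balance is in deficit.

2561.3

Goods: -3353.5 - 1204.2 + 7030.9 - 919.7 + 519.3 = 2072.8
Services: -261.0 - 722.7 + 694.9 = -288.8
Primary income: 421.2 + 854.5 - 179.7 = 1096.0
Secondary income: -142.9 - 175.8 = -318.7
Current account = 2072.8 + (-288.8) + 1096.0 + (-318.7) = 2561.3
(Excluded from the current account — capital account: sale of embassy land to a foreign government 120.1; financial account: sale of domestic government bonds to non-residents 1590.7, increase in resident deposits held at foreign banks 407.7.)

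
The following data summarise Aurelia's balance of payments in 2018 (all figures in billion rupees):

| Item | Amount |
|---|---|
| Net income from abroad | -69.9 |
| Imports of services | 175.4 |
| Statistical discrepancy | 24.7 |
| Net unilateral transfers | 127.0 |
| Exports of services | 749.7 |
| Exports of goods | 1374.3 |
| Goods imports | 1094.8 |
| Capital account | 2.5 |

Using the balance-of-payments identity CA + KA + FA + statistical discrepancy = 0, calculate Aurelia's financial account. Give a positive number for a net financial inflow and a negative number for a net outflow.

Goods balance = 1374.3 - 1094.8 = 279.5
Services balance = 749.7 - 175.4 = 574.3
Trade balance (goods + services) = 279.5 + 574.3 = 853.8
Net primary income = -69.9
Net secondary income = 127.0
Current account = 853.8 + (-69.9) + 127.0 = 910.9
Financial account = -(910.9 + 2.5 + 24.7) = -938.1

-938.1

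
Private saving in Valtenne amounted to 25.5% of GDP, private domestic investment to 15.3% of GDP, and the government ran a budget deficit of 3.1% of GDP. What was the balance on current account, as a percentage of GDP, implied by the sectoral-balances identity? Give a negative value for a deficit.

7.1

By the sectoral-balances identity, CA = (S_private - I) + (T - G).
Private balance = 25.5 - 15.3 = 10.2
Government balance (T - G) = -3.1
CA = 10.2 + (-3.1) = 7.1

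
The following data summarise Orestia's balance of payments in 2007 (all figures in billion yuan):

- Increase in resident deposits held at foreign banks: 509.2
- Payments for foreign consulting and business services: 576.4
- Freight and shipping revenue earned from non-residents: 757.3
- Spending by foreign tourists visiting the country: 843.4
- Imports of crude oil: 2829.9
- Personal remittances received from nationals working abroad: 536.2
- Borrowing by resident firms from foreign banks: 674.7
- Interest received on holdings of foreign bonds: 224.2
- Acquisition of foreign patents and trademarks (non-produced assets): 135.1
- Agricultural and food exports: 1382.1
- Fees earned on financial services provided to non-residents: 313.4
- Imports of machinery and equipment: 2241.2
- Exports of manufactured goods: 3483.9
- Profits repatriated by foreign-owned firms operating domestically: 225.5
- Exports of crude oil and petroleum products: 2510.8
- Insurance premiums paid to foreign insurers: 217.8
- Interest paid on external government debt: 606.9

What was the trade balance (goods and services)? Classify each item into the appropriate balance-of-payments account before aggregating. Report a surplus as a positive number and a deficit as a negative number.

3425.6

Goods: 3483.9 - 2241.2 - 2829.9 + 2510.8 + 1382.1 = 2305.7
Services: 757.3 - 576.4 + 843.4 - 217.8 + 313.4 = 1119.9
Trade balance = 2305.7 + 1119.9 = 3425.6
(Excluded from the trade balance — financial account: increase in resident deposits held at foreign banks 509.2, borrowing by resident firms from foreign banks 674.7; secondary income: personal remittances received from nationals working abroad 536.2; primary income: interest received on holdings of foreign bonds 224.2, profits repatriated by foreign-owned firms operating domestically 225.5, interest paid on external government debt 606.9; capital account: acquisition of foreign patents and trademarks (non-produced assets) 135.1.)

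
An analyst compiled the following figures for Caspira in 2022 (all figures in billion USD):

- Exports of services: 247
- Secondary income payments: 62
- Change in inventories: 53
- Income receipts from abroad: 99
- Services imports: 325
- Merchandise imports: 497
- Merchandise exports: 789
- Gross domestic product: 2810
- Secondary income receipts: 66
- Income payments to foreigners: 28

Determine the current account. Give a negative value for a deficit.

Goods balance = 789 - 497 = 292
Services balance = 247 - 325 = -78
Trade balance (goods + services) = 292 + (-78) = 214
Net primary income = 99 - 28 = 71
Net secondary income = 66 - 62 = 4
Current account = 214 + 71 + 4 = 289

289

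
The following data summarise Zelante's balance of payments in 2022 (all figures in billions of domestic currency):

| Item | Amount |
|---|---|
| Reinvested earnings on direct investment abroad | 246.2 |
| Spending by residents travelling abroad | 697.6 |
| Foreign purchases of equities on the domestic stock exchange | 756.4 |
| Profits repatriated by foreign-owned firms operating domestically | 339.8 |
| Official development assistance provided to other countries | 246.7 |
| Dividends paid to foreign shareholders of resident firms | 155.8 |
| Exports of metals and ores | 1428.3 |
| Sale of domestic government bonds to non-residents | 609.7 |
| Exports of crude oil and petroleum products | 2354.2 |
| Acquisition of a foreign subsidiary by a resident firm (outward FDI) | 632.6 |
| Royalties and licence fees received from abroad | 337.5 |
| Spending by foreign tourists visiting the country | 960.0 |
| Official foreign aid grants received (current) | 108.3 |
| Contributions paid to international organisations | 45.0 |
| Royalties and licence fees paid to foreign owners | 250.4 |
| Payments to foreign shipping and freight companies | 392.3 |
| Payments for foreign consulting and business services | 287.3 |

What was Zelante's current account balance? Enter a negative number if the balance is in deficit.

3019.6

Goods: 1428.3 + 2354.2 = 3782.5
Services: -250.4 - 287.3 - 392.3 + 960.0 + 337.5 - 697.6 = -330.1
Primary income: -155.8 + 246.2 - 339.8 = -249.4
Secondary income: 108.3 - 45.0 - 246.7 = -183.4
Current account = 3782.5 + (-330.1) + (-249.4) + (-183.4) = 3019.6
(Excluded from the current account — financial account: foreign purchases of equities on the domestic stock exchange 756.4, sale of domestic government bonds to non-residents 609.7, acquisition of a foreign subsidiary by a resident firm (outward FDI) 632.6.)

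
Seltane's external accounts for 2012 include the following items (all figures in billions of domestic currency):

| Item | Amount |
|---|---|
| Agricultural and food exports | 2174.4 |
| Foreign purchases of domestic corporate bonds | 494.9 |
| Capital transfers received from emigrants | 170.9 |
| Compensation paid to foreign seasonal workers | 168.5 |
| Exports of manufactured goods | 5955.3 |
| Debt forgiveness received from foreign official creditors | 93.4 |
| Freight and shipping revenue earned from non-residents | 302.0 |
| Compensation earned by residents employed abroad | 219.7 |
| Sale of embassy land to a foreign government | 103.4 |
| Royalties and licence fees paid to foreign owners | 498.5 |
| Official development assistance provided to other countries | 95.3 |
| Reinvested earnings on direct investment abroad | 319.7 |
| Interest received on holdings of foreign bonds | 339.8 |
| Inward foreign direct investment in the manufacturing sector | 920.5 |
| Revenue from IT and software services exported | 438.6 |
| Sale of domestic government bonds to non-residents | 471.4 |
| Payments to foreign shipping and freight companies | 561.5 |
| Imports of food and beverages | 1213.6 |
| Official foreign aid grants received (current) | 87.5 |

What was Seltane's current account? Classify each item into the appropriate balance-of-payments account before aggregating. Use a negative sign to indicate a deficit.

Goods: 2174.4 + 5955.3 - 1213.6 = 6916.1
Services: 302.0 - 498.5 - 561.5 + 438.6 = -319.4
Primary income: 319.7 + 219.7 - 168.5 + 339.8 = 710.7
Secondary income: 87.5 - 95.3 = -7.8
Current account = 6916.1 + (-319.4) + 710.7 + (-7.8) = 7299.6
(Excluded from the current account — financial account: foreign purchases of domestic corporate bonds 494.9, inward foreign direct investment in the manufacturing sector 920.5, sale of domestic government bonds to non-residents 471.4; capital account: capital transfers received from emigrants 170.9, debt forgiveness received from foreign official creditors 93.4, sale of embassy land to a foreign government 103.4.)

7299.6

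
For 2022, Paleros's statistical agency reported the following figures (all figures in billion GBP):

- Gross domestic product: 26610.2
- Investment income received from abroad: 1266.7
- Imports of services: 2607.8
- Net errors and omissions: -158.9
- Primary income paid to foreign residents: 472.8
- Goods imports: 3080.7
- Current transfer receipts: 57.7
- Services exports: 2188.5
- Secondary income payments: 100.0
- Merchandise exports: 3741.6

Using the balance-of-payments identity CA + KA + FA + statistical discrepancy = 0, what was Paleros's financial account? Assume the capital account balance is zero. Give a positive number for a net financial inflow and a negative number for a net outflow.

-834.3

Goods balance = 3741.6 - 3080.7 = 660.9
Services balance = 2188.5 - 2607.8 = -419.3
Trade balance (goods + services) = 660.9 + (-419.3) = 241.6
Net primary income = 1266.7 - 472.8 = 793.9
Net secondary income = 57.7 - 100.0 = -42.3
Current account = 241.6 + 793.9 + (-42.3) = 993.2
Financial account = -(993.2 + (-158.9)) = -834.3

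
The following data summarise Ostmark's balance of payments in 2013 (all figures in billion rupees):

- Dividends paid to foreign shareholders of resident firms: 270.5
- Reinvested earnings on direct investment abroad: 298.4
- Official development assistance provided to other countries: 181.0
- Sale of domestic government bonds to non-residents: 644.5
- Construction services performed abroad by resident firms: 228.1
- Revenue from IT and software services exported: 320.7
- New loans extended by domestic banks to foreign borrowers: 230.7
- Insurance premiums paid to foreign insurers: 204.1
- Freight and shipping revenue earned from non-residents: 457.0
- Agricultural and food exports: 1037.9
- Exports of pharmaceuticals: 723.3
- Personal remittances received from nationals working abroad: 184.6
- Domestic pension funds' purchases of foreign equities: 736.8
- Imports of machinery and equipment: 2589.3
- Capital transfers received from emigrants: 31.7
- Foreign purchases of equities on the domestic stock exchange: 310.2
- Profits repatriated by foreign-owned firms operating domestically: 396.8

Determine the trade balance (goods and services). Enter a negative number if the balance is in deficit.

Goods: -2589.3 + 1037.9 + 723.3 = -828.1
Services: 457.0 + 228.1 - 204.1 + 320.7 = 801.7
Trade balance = -828.1 + 801.7 = -26.4
(Excluded from the trade balance — primary income: dividends paid to foreign shareholders of resident firms 270.5, reinvested earnings on direct investment abroad 298.4, profits repatriated by foreign-owned firms operating domestically 396.8; secondary income: official development assistance provided to other countries 181.0, personal remittances received from nationals working abroad 184.6; financial account: sale of domestic government bonds to non-residents 644.5, new loans extended by domestic banks to foreign borrowers 230.7, domestic pension funds' purchases of foreign equities 736.8, foreign purchases of equities on the domestic stock exchange 310.2; capital account: capital transfers received from emigrants 31.7.)

-26.4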